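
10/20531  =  10/20531 = 0.00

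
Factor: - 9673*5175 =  - 3^2*5^2*17^1*23^1 * 569^1 = - 50057775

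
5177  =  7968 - 2791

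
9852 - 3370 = 6482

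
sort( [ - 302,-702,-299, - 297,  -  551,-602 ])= [-702, - 602,-551, - 302,-299,-297 ] 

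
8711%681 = 539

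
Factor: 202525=5^2*8101^1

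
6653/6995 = 6653/6995 = 0.95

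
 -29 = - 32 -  - 3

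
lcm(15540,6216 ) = 31080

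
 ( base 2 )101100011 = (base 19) id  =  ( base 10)355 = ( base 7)1015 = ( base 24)ej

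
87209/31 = 87209/31 = 2813.19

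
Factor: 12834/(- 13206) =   -  69/71 = - 3^1*23^1*71^(  -  1) 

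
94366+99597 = 193963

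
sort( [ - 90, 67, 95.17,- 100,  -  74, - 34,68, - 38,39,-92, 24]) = [ - 100,-92, - 90, - 74,- 38,  -  34, 24, 39,67,68,95.17 ] 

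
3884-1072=2812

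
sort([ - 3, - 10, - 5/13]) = [-10,-3,-5/13] 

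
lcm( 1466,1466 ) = 1466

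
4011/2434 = 1  +  1577/2434 = 1.65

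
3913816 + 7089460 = 11003276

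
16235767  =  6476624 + 9759143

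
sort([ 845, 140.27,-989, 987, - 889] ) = [ - 989 , - 889,140.27 , 845,987]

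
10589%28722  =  10589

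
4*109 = 436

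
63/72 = 7/8=   0.88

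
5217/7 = 745 + 2/7 = 745.29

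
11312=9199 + 2113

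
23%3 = 2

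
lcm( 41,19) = 779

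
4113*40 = 164520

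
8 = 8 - 0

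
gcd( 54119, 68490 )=1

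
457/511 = 457/511 = 0.89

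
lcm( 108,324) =324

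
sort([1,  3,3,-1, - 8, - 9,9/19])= [ - 9,-8, -1,9/19, 1,3, 3] 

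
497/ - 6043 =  - 497/6043 =- 0.08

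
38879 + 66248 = 105127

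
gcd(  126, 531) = 9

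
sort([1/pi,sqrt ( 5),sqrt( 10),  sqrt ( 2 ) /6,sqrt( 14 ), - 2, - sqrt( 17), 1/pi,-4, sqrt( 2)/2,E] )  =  [ - sqrt( 17)  , - 4, - 2,sqrt( 2)/6,1/pi,1/pi, sqrt(2)/2,sqrt( 5),E,sqrt( 10 ), sqrt( 14) ] 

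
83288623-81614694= 1673929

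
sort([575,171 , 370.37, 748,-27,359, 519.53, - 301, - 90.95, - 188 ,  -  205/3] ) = [ - 301, - 188, - 90.95, - 205/3,-27 , 171, 359, 370.37, 519.53,575,748] 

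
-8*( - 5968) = 47744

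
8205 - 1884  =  6321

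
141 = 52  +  89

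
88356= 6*14726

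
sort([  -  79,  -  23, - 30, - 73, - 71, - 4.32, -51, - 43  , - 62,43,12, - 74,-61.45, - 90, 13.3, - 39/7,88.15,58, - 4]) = [ - 90, - 79, - 74, - 73,-71, - 62,-61.45, -51, - 43, - 30, - 23, - 39/7, - 4.32, - 4,12, 13.3,  43,58,88.15] 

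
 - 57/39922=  - 1 + 39865/39922= - 0.00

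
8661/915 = 2887/305=9.47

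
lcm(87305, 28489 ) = 2706455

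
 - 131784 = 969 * ( - 136)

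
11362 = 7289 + 4073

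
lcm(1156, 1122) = 38148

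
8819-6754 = 2065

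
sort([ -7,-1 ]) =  [-7, - 1]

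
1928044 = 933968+994076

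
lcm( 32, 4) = 32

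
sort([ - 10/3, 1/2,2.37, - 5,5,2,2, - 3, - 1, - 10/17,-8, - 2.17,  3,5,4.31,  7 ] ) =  [ - 8, - 5,  -  10/3, - 3 , -2.17,-1, - 10/17,1/2 , 2, 2, 2.37,3, 4.31,5,5, 7 ]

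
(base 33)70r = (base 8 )16742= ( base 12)4516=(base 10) 7650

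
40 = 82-42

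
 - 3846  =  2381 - 6227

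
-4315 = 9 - 4324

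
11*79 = 869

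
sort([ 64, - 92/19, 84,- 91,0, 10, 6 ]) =[ - 91, - 92/19, 0 , 6,10, 64, 84]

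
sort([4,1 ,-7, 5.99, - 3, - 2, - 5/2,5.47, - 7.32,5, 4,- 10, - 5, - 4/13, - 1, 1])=[ - 10,- 7.32,-7, - 5,  -  3, - 5/2, - 2 , - 1, - 4/13, 1, 1,  4, 4,5, 5.47,5.99 ]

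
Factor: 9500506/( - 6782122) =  - 4750253/3391061  =  -43^1*61^1*1811^1*3391061^( - 1)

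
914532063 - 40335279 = 874196784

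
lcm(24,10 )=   120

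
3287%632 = 127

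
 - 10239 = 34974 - 45213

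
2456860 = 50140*49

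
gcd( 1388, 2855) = 1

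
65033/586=110 + 573/586 = 110.98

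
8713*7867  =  68545171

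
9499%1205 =1064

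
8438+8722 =17160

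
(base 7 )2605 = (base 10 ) 985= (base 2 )1111011001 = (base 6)4321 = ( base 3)1100111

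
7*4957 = 34699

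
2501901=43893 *57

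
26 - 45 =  - 19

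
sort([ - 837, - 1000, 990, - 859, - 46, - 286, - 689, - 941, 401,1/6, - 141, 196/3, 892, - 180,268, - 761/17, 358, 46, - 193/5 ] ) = [ -1000, - 941,- 859, - 837, - 689,-286,-180, - 141, - 46,  -  761/17 , - 193/5, 1/6, 46, 196/3, 268, 358,  401, 892 , 990 ]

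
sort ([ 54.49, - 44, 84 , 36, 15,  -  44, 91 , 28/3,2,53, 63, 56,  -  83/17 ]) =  [-44,  -  44, - 83/17, 2, 28/3,15,  36,  53, 54.49,56 , 63,  84 , 91]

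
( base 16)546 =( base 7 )3636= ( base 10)1350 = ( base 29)1HG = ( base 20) 37A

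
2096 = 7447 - 5351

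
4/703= 4/703 = 0.01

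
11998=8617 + 3381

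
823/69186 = 823/69186 = 0.01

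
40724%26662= 14062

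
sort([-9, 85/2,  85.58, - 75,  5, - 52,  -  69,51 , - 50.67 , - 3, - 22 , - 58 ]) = [ - 75 ,-69, - 58, - 52, - 50.67, - 22,-9 , - 3,5,85/2, 51, 85.58 ] 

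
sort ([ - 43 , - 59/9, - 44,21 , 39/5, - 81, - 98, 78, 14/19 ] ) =[ - 98,-81, - 44, - 43,-59/9  ,  14/19,39/5, 21, 78 ] 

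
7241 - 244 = 6997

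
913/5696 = 913/5696 =0.16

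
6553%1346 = 1169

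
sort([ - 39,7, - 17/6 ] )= [-39, - 17/6,7]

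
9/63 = 1/7 = 0.14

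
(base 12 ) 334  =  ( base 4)13120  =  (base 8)730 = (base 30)fm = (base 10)472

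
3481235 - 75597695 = -72116460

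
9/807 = 3/269 = 0.01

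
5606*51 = 285906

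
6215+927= 7142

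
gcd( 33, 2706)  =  33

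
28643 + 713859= 742502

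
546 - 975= - 429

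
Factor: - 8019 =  - 3^6*11^1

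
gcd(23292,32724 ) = 36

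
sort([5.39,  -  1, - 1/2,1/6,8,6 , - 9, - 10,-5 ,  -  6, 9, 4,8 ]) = [  -  10, - 9,-6, - 5,  -  1, - 1/2,1/6, 4, 5.39, 6,8,8,9 ]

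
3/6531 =1/2177=0.00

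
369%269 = 100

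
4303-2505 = 1798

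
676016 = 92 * 7348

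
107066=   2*53533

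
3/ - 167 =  - 1+ 164/167 = - 0.02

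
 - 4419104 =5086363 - 9505467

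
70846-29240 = 41606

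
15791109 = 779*20271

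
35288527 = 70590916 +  - 35302389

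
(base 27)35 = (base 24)3E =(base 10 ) 86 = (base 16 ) 56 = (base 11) 79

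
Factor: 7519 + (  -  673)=2^1 * 3^1*7^1*163^1 =6846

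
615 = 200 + 415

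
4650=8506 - 3856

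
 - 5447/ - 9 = 5447/9 = 605.22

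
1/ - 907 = - 1/907 = - 0.00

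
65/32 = 65/32= 2.03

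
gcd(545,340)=5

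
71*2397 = 170187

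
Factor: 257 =257^1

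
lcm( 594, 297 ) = 594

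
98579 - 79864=18715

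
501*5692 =2851692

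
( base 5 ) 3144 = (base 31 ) DL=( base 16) 1A8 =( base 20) 114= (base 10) 424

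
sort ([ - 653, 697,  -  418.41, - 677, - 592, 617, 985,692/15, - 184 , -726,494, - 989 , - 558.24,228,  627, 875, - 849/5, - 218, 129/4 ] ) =[ - 989, - 726, - 677, - 653, - 592, - 558.24,-418.41, - 218, - 184,  -  849/5, 129/4,  692/15, 228, 494, 617, 627, 697,875,985] 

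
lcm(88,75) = 6600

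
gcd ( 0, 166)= 166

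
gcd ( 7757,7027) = 1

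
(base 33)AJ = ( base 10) 349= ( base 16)15D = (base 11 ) 298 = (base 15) 184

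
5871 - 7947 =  - 2076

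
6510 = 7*930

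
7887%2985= 1917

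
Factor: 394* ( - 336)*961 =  - 127221024 = - 2^5*3^1*7^1*31^2*197^1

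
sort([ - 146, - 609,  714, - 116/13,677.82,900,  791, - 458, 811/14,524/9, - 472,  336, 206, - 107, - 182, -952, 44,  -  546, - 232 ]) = [ - 952, - 609, - 546, - 472, - 458, - 232, - 182,-146, - 107, - 116/13, 44,811/14,524/9, 206, 336,677.82, 714,791, 900]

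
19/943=19/943 = 0.02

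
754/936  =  29/36 = 0.81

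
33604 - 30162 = 3442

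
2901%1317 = 267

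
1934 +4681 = 6615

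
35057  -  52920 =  - 17863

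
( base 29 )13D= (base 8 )1655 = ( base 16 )3AD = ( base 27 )17n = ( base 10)941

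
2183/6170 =2183/6170 = 0.35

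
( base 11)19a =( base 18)CE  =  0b11100110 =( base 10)230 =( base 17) D9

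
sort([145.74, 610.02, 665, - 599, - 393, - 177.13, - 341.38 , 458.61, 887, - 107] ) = [ - 599, - 393, - 341.38, - 177.13,  -  107, 145.74,458.61,610.02,665, 887]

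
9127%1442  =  475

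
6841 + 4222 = 11063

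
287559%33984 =15687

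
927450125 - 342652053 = 584798072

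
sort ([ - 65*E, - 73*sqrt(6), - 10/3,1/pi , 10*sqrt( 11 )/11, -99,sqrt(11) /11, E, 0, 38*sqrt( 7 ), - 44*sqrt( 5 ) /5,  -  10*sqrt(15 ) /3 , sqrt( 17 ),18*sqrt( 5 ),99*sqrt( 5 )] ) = [-73*sqrt(6), - 65*E, - 99, - 44*sqrt( 5 ) /5,  -  10*sqrt( 15)/3, - 10/3,0, sqrt( 11)/11,1/pi,E,10*sqrt( 11) /11, sqrt( 17 ),18 * sqrt( 5 ),38*sqrt( 7), 99*sqrt( 5 )]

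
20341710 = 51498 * 395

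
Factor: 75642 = 2^1*3^1*7^1*1801^1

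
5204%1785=1634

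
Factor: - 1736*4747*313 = - 2^3  *  7^1*31^1*47^1*101^1*313^1 =- 2579367896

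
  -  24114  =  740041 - 764155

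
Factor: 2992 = 2^4*11^1*17^1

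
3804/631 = 3804/631 = 6.03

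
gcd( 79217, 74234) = 1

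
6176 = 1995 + 4181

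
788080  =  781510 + 6570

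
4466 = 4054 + 412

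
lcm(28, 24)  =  168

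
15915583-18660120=-2744537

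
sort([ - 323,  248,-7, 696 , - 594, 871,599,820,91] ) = [-594, - 323,-7, 91, 248, 599, 696,820, 871]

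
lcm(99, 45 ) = 495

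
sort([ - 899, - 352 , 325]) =[ - 899, - 352 , 325]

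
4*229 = 916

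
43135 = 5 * 8627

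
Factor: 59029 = 59029^1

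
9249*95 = 878655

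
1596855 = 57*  28015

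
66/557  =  66/557  =  0.12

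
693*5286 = 3663198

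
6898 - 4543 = 2355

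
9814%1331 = 497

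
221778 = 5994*37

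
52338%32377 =19961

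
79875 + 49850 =129725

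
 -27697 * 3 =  - 83091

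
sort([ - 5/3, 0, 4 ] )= [ - 5/3,  0 , 4 ] 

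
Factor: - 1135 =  - 5^1*227^1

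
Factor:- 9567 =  - 3^2* 1063^1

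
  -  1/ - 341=1/341 = 0.00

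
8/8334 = 4/4167  =  0.00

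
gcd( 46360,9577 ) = 61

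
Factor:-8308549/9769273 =-23^( - 1 )*83^1*269^(- 1 )*1579^ (-1)*100103^1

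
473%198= 77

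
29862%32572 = 29862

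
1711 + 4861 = 6572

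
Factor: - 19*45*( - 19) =16245 = 3^2*5^1*19^2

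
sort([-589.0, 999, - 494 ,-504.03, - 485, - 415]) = [ - 589.0, -504.03, - 494, - 485 , - 415, 999]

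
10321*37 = 381877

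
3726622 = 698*5339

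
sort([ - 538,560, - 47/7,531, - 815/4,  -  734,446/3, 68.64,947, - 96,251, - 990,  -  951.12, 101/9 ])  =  [ - 990, - 951.12, -734, - 538, - 815/4,-96, - 47/7, 101/9,68.64, 446/3 , 251 , 531 , 560, 947] 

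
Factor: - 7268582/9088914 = - 3^(  -  1)*17^( - 1 ) * 89107^ ( - 1 ) *3634291^1 =- 3634291/4544457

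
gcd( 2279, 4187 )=53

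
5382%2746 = 2636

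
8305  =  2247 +6058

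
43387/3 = 14462+1/3= 14462.33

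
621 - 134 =487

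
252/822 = 42/137 = 0.31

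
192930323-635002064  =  -442071741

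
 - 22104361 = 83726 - 22188087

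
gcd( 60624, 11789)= 1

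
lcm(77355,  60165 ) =541485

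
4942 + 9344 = 14286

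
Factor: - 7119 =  - 3^2  *7^1*113^1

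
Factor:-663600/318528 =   -  25/12= -2^( - 2) * 3^(  -  1)*5^2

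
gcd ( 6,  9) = 3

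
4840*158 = 764720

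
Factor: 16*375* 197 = 1182000 = 2^4 * 3^1 * 5^3*197^1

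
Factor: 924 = 2^2*3^1 * 7^1 * 11^1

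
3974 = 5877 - 1903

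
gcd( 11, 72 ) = 1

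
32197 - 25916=6281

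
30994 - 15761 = 15233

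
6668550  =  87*76650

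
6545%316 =225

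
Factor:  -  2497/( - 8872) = 2^( -3)*11^1*227^1*1109^(- 1)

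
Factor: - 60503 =-17^1 *3559^1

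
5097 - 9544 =-4447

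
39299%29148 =10151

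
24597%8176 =69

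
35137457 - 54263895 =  - 19126438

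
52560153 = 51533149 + 1027004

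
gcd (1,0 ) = 1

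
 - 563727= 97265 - 660992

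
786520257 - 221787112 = 564733145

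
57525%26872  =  3781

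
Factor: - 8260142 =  - 2^1*11^1 * 307^1*1223^1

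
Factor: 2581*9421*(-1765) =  - 42917035765 = -  5^1*29^1*89^1*353^1*9421^1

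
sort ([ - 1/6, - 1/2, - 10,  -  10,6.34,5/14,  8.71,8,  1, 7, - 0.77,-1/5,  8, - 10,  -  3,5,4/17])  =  [ - 10, - 10 ,-10, - 3, - 0.77, - 1/2,-1/5  , - 1/6, 4/17 , 5/14, 1,5 , 6.34,7, 8,8,8.71 ] 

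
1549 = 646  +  903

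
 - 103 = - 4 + -99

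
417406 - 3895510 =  - 3478104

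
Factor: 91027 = 227^1*401^1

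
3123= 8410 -5287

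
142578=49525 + 93053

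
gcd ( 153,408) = 51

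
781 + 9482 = 10263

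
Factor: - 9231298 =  - 2^1 *1753^1 *2633^1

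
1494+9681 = 11175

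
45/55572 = 15/18524 = 0.00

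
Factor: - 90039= - 3^1 *30013^1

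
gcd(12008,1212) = 4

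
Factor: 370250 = 2^1 * 5^3*1481^1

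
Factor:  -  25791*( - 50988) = 1315031508   =  2^2*3^2*7^1*607^1*8597^1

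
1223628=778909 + 444719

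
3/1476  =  1/492 = 0.00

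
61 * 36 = 2196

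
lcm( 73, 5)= 365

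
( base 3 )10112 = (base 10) 95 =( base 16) 5f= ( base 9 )115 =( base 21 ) 4B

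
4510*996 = 4491960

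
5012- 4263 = 749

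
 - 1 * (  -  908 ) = 908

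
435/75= 5 + 4/5=5.80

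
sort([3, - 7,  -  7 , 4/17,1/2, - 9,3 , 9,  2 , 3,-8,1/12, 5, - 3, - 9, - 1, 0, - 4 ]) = [ -9  , - 9, - 8, - 7 , - 7, - 4, - 3, - 1,  0,1/12,4/17, 1/2,2,  3,3, 3,5,9] 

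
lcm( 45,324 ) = 1620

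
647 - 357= 290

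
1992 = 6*332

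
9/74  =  9/74 =0.12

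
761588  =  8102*94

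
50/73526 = 25/36763 = 0.00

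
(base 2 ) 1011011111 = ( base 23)18M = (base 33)m9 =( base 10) 735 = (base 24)16F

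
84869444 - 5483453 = 79385991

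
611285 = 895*683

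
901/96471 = 901/96471=0.01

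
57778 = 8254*7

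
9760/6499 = 9760/6499 = 1.50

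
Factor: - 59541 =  - 3^1*89^1*223^1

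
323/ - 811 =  - 1 + 488/811 = -0.40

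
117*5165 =604305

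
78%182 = 78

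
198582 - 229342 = - 30760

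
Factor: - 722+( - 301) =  - 3^1*11^1 * 31^1 = -1023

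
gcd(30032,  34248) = 8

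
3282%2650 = 632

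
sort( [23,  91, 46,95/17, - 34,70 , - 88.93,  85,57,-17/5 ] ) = [ - 88.93, - 34, - 17/5,95/17, 23, 46,  57, 70,  85,  91]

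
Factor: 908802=2^1*3^2*29^1*1741^1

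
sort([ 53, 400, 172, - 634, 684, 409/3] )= [-634,  53, 409/3,172, 400, 684 ] 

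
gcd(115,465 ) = 5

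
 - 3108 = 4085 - 7193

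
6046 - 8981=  - 2935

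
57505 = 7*8215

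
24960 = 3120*8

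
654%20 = 14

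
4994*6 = 29964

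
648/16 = 40+1/2=40.50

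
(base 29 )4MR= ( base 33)3n3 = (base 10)4029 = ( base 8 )7675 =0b111110111101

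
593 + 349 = 942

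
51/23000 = 51/23000=0.00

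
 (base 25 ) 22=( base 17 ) 31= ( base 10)52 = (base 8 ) 64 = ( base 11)48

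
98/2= 49 = 49.00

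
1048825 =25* 41953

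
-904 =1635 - 2539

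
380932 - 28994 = 351938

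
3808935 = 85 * 44811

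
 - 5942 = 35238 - 41180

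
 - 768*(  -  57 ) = 43776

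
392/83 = 392/83 = 4.72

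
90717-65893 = 24824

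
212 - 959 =- 747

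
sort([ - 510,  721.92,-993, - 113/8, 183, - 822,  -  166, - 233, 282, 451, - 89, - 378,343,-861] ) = [ - 993, - 861 , - 822, - 510, - 378,-233, - 166, - 89,-113/8, 183,  282 , 343,451,721.92]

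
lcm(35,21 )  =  105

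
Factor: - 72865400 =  - 2^3*5^2*17^1*29^1*739^1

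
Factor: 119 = 7^1 * 17^1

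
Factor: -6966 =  - 2^1*3^4*43^1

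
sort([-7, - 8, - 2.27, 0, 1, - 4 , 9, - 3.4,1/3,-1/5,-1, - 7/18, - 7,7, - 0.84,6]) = [ - 8,-7, - 7, - 4, - 3.4, - 2.27  ,-1, - 0.84, - 7/18,-1/5, 0, 1/3,  1, 6, 7,  9 ]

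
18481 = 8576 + 9905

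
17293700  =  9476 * 1825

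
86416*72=6221952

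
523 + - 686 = -163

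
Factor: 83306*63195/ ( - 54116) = - 2632261335/27058 =-2^( - 1 )*3^1*5^1 * 11^1* 23^1*83^ ( -1 )*163^( - 1 ) * 383^1*1811^1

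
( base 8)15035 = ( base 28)8el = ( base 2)1101000011101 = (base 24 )bed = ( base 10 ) 6685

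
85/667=85/667 = 0.13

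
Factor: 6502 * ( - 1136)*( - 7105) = 2^5*5^1*7^2*29^1*71^1 *3251^1 = 52479462560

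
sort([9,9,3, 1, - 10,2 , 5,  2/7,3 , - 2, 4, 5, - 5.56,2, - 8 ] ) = [ - 10, - 8,  -  5.56, - 2,2/7,1, 2,2,3,3,4,5,5,9, 9]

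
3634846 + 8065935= 11700781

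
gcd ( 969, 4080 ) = 51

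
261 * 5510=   1438110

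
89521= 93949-4428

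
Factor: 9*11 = 3^2 * 11^1 = 99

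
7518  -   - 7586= 15104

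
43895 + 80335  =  124230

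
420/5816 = 105/1454 =0.07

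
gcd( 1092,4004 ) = 364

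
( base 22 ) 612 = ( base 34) 2I4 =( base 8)5560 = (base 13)1443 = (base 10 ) 2928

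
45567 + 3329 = 48896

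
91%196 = 91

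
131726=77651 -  - 54075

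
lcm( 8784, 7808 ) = 70272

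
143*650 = 92950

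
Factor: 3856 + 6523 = 97^1 * 107^1 = 10379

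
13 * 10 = 130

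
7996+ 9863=17859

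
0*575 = 0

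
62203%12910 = 10563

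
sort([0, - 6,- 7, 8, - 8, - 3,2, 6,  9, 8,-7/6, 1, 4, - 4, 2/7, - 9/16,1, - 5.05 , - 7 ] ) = [ - 8, - 7,  -  7, - 6, - 5.05, - 4, - 3, - 7/6 , - 9/16, 0,2/7, 1, 1 , 2, 4 , 6, 8, 8,9]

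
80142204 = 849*94396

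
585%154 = 123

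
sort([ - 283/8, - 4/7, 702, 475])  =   [ - 283/8, - 4/7,475, 702]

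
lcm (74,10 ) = 370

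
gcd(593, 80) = 1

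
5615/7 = 5615/7 =802.14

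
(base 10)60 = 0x3C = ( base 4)330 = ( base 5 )220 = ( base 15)40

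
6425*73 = 469025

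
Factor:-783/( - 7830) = 1/10= 2^( - 1) * 5^( - 1)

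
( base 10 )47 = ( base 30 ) 1H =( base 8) 57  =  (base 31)1G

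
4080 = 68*60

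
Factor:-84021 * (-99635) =3^1*5^1*7^1*4001^1* 19927^1 = 8371432335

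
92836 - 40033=52803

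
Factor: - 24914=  - 2^1 * 12457^1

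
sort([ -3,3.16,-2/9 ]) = [ - 3,-2/9, 3.16 ] 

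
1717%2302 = 1717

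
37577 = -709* ( - 53)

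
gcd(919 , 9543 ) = 1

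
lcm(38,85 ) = 3230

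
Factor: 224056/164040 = 28007/20505=3^( - 1 ) * 5^(-1 ) * 7^1*1367^ ( - 1 )*4001^1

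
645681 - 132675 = 513006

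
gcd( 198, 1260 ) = 18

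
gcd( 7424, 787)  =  1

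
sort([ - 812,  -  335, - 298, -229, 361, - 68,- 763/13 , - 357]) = [ - 812,-357, - 335, - 298, - 229, - 68,-763/13, 361] 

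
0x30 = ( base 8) 60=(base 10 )48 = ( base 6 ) 120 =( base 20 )28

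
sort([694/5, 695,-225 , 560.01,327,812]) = [  -  225, 694/5 , 327,560.01,  695,812 ] 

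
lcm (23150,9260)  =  46300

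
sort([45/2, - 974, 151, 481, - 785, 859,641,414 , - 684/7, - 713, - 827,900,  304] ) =[ - 974,-827, - 785, - 713, - 684/7,45/2, 151,304,  414 , 481,641,859, 900]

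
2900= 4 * 725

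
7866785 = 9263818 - 1397033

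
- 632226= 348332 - 980558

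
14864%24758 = 14864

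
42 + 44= 86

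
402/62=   6  +  15/31 = 6.48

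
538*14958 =8047404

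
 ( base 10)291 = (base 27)AL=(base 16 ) 123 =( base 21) DI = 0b100100011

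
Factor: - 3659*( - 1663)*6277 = 1663^1*3659^1*6277^1 = 38195024009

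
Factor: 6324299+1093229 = 7417528  =  2^3*927191^1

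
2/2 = 1 = 1.00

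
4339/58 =4339/58 = 74.81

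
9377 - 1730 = 7647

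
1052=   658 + 394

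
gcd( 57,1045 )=19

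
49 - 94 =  - 45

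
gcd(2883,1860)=93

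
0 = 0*287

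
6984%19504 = 6984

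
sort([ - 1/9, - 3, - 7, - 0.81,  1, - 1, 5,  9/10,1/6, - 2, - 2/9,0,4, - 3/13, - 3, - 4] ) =[ - 7,-4, - 3, - 3, - 2, - 1, - 0.81, - 3/13, - 2/9,-1/9,0 , 1/6,9/10, 1,4,5 ] 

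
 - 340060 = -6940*49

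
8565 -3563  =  5002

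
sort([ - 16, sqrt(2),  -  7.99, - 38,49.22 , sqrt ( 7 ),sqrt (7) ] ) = [-38,-16, - 7.99, sqrt( 2), sqrt(7 ),sqrt(7) , 49.22] 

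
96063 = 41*2343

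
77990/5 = 15598 = 15598.00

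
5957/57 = 5957/57 = 104.51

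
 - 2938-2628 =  - 5566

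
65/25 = 2+3/5 = 2.60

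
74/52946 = 37/26473 = 0.00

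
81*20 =1620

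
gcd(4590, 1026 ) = 54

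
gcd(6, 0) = 6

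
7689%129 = 78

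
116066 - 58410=57656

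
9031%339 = 217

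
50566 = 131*386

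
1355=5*271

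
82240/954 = 41120/477 = 86.21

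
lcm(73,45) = 3285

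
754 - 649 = 105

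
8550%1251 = 1044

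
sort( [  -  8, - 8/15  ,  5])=[ -8 , - 8/15, 5]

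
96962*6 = 581772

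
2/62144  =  1/31072= 0.00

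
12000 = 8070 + 3930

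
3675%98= 49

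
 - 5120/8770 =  - 1 + 365/877 = - 0.58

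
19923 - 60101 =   -  40178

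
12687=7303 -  - 5384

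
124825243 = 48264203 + 76561040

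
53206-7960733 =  - 7907527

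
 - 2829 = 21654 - 24483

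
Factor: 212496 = 2^4 * 3^1*19^1*233^1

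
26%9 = 8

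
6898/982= 7 + 12/491 = 7.02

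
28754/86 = 14377/43 = 334.35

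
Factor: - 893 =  - 19^1*47^1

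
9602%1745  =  877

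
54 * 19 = 1026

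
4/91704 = 1/22926 = 0.00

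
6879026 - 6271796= 607230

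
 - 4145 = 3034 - 7179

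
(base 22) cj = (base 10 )283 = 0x11B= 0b100011011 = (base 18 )fd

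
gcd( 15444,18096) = 156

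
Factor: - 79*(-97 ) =79^1*97^1 = 7663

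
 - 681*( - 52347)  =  35648307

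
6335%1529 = 219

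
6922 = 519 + 6403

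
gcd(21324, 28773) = 3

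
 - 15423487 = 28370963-43794450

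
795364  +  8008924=8804288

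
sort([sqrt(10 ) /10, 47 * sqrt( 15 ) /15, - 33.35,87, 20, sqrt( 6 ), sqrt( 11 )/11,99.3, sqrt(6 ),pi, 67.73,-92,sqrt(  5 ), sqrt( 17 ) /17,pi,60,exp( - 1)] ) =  [- 92, - 33.35,sqrt(17)/17 , sqrt(11 ) /11, sqrt(10)/10, exp( - 1 ), sqrt(5 ),sqrt( 6),sqrt( 6 ),pi,  pi , 47*sqrt(15 )/15,  20,60,67.73,  87,99.3]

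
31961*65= 2077465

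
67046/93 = 720 + 86/93 =720.92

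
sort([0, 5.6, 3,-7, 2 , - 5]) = [ - 7, -5, 0, 2, 3, 5.6] 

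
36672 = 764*48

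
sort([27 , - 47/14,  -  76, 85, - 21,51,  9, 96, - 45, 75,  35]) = [ - 76,-45, - 21, - 47/14 , 9,27, 35,51, 75, 85, 96]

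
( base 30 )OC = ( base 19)20a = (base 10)732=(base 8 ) 1334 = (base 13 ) 444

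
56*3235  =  181160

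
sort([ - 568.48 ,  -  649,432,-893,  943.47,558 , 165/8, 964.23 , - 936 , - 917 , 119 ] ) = [ - 936, - 917, - 893, - 649 , -568.48,  165/8,119, 432,558 , 943.47 , 964.23]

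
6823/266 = 25 + 173/266 = 25.65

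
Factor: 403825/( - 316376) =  - 2^( - 3) * 5^2*29^1*71^( - 1) =-725/568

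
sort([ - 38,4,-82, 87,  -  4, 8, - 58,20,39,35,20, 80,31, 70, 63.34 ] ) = [-82,-58, - 38, - 4,4,8 , 20,20, 31,35, 39,63.34 , 70,80,87 ] 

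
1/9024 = 1/9024 = 0.00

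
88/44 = 2 = 2.00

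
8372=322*26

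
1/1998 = 1/1998 = 0.00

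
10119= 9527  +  592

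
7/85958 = 7/85958 = 0.00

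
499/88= 5 + 59/88 = 5.67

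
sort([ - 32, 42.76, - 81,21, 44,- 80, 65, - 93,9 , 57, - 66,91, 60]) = [ - 93, - 81, - 80, - 66, - 32,9,21,42.76, 44,57,  60,65,91]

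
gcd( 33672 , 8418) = 8418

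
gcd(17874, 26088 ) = 6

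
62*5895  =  365490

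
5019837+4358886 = 9378723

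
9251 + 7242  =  16493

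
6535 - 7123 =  - 588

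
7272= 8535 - 1263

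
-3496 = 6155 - 9651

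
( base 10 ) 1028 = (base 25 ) 1G3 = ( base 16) 404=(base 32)104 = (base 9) 1362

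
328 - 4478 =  - 4150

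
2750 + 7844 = 10594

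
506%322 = 184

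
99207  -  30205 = 69002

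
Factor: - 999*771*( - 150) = 2^1*3^5*5^2*37^1*257^1  =  115534350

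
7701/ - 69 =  - 112 + 9/23  =  -111.61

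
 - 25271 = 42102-67373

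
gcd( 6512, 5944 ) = 8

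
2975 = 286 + 2689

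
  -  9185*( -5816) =53419960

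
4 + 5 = 9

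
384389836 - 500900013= - 116510177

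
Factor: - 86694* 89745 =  - 7780353030 =- 2^1*3^2*5^1*31^1*193^1*14449^1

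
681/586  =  1+ 95/586 = 1.16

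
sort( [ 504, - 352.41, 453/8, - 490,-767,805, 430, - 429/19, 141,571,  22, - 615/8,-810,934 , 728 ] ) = [ - 810, - 767,-490, - 352.41, - 615/8, - 429/19,  22, 453/8,141, 430, 504,571,728, 805, 934 ]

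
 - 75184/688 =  - 4699/43 =- 109.28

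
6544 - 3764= 2780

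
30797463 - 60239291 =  - 29441828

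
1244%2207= 1244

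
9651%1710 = 1101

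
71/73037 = 71/73037 = 0.00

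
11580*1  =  11580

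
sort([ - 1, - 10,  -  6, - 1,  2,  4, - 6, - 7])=[ - 10,-7,-6, - 6, -1, - 1,2 , 4 ]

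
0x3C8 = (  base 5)12333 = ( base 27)18n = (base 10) 968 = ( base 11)800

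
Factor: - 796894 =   -  2^1*7^1 * 56921^1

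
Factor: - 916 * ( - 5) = 2^2 * 5^1 * 229^1 = 4580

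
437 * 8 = 3496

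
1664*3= 4992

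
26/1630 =13/815 = 0.02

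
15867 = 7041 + 8826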